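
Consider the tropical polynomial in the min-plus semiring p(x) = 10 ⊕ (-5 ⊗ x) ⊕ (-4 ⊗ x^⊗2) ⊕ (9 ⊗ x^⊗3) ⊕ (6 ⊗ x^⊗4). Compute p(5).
p(5) = 0

A tropical monomial a ⊗ x^⊗i evaluates to a + i · x. Evaluating each term at x = 5:
  Term 0 contributes 10 + 0 · 5 = 10
  Term 1 contributes -5 + 1 · 5 = 0
  Term 2 contributes -4 + 2 · 5 = 6
  Term 3 contributes 9 + 3 · 5 = 24
  Term 4 contributes 6 + 4 · 5 = 26
p(5) = ⊕ of these = min[10, 0, 6, 24, 26] = 0.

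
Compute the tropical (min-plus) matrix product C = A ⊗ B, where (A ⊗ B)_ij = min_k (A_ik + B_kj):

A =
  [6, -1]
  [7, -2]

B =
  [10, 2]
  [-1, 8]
A ⊗ B =
  [-2, 7]
  [-3, 6]

Apply the min-plus product entry-by-entry:
  C[0][0] = min over k of (A[0][0] + B[0][0] = 6 + 10 = 16, A[0][1] + B[1][0] = -1 + -1 = -2) = -2 (attained at k = 1)
  C[0][1] = min over k of (A[0][0] + B[0][1] = 6 + 2 = 8, A[0][1] + B[1][1] = -1 + 8 = 7) = 7 (attained at k = 1)
  C[1][0] = min over k of (A[1][0] + B[0][0] = 7 + 10 = 17, A[1][1] + B[1][0] = -2 + -1 = -3) = -3 (attained at k = 1)
  C[1][1] = min over k of (A[1][0] + B[0][1] = 7 + 2 = 9, A[1][1] + B[1][1] = -2 + 8 = 6) = 6 (attained at k = 1)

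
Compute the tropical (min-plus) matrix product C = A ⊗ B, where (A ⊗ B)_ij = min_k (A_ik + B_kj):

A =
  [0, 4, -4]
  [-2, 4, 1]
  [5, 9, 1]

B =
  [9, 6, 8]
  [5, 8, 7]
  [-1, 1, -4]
A ⊗ B =
  [-5, -3, -8]
  [0, 2, -3]
  [0, 2, -3]

Apply the min-plus product entry-by-entry:
  C[0][0] = min over k of (A[0][0] + B[0][0] = 0 + 9 = 9, A[0][1] + B[1][0] = 4 + 5 = 9, A[0][2] + B[2][0] = -4 + -1 = -5) = -5 (attained at k = 2)
  C[0][1] = min over k of (A[0][0] + B[0][1] = 0 + 6 = 6, A[0][1] + B[1][1] = 4 + 8 = 12, A[0][2] + B[2][1] = -4 + 1 = -3) = -3 (attained at k = 2)
  C[0][2] = min over k of (A[0][0] + B[0][2] = 0 + 8 = 8, A[0][1] + B[1][2] = 4 + 7 = 11, A[0][2] + B[2][2] = -4 + -4 = -8) = -8 (attained at k = 2)
  C[1][0] = min over k of (A[1][0] + B[0][0] = -2 + 9 = 7, A[1][1] + B[1][0] = 4 + 5 = 9, A[1][2] + B[2][0] = 1 + -1 = 0) = 0 (attained at k = 2)
  C[1][1] = min over k of (A[1][0] + B[0][1] = -2 + 6 = 4, A[1][1] + B[1][1] = 4 + 8 = 12, A[1][2] + B[2][1] = 1 + 1 = 2) = 2 (attained at k = 2)
  C[1][2] = min over k of (A[1][0] + B[0][2] = -2 + 8 = 6, A[1][1] + B[1][2] = 4 + 7 = 11, A[1][2] + B[2][2] = 1 + -4 = -3) = -3 (attained at k = 2)
  C[2][0] = min over k of (A[2][0] + B[0][0] = 5 + 9 = 14, A[2][1] + B[1][0] = 9 + 5 = 14, A[2][2] + B[2][0] = 1 + -1 = 0) = 0 (attained at k = 2)
  C[2][1] = min over k of (A[2][0] + B[0][1] = 5 + 6 = 11, A[2][1] + B[1][1] = 9 + 8 = 17, A[2][2] + B[2][1] = 1 + 1 = 2) = 2 (attained at k = 2)
  C[2][2] = min over k of (A[2][0] + B[0][2] = 5 + 8 = 13, A[2][1] + B[1][2] = 9 + 7 = 16, A[2][2] + B[2][2] = 1 + -4 = -3) = -3 (attained at k = 2)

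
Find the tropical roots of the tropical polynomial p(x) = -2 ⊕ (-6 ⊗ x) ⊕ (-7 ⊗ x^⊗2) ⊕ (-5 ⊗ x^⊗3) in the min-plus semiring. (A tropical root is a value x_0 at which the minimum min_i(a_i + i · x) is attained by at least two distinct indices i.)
Roots: {-2, 1, 4}

Each tropical root is a break point of the lower envelope of the lines y = a_i + i · x (there are 4 lines, with slopes 0, 1, ..., 3). Only the lines that attain the minimum somewhere contribute to roots; other lines are dominated. Here the surviving (envelope) indices are i = 3, i = 2, i = 1, i = 0.
Intersections between consecutive envelope lines give the roots: for adjacent envelope indices i < j the intersection is x = (a_i − a_j) / (j − i). Reading off the sorted break points: {-2, 1, 4}.
Verification: at each break x_0, at least two indices attain the minimum of min_i(a_i + i · x_0).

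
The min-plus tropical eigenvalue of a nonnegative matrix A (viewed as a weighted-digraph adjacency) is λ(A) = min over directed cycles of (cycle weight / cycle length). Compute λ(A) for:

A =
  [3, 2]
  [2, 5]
λ(A) = 2

Enumerate directed cycles and compute their means (weight / length). Sample:
  cycle 0 → 0: weight = 3, length = 1, mean = 3/1 ≈ 3.000
  cycle 1 → 1: weight = 5, length = 1, mean = 5/1 ≈ 5.000
  cycle 0 → 1 → 0: weight = 4, length = 2, mean = 4/2 ≈ 2.000
  cycle 1 → 0 → 1: weight = 4, length = 2, mean = 4/2 ≈ 2.000
Minimum mean = 2.000, attained e.g. along the cycle 0 → 1 → 0 with weight 4 and length 2. So λ(A) = 4/2 = 2.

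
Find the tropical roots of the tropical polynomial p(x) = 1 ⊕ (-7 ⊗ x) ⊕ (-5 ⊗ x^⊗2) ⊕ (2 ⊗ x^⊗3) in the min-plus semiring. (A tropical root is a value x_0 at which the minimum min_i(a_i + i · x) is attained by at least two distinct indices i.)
Roots: {-7, -2, 8}

Each tropical root is a break point of the lower envelope of the lines y = a_i + i · x (there are 4 lines, with slopes 0, 1, ..., 3). Only the lines that attain the minimum somewhere contribute to roots; other lines are dominated. Here the surviving (envelope) indices are i = 3, i = 2, i = 1, i = 0.
Intersections between consecutive envelope lines give the roots: for adjacent envelope indices i < j the intersection is x = (a_i − a_j) / (j − i). Reading off the sorted break points: {-7, -2, 8}.
Verification: at each break x_0, at least two indices attain the minimum of min_i(a_i + i · x_0).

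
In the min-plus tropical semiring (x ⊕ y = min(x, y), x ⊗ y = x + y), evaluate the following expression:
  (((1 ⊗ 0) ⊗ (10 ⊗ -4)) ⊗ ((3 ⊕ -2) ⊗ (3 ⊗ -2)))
(((1 ⊗ 0) ⊗ (10 ⊗ -4)) ⊗ ((3 ⊕ -2) ⊗ (3 ⊗ -2))) = 6

Expand innermost to outermost. Recall ⊕ takes the minimum of its arguments and ⊗ takes their sum. Working out the expression (((1 ⊗ 0) ⊗ (10 ⊗ -4)) ⊗ ((3 ⊕ -2) ⊗ (3 ⊗ -2))) gives 6.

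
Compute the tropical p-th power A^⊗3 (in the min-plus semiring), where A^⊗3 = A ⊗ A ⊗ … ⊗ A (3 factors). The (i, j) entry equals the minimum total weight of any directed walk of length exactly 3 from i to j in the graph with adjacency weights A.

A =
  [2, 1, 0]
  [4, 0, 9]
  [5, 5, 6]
A^⊗3 =
  [5, 1, 4]
  [4, 0, 4]
  [9, 5, 7]

Each entry (A^⊗3)_ij equals the minimum over all length-3 walks i = v_0 → v_1 → … → v_3 = j of Σ_t A[v_t][v_{t+1}]. For example, for (i, j) = (0, 2) we minimise over 9 possible intermediate vertex sequences; the minimum is 4, attained along the walk 0 → 0 → 0 → 2.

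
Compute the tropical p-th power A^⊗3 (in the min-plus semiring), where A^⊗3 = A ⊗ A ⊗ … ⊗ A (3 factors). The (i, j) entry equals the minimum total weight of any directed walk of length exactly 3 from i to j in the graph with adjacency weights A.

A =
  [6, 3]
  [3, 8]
A^⊗3 =
  [12, 9]
  [9, 12]

Each entry (A^⊗3)_ij equals the minimum over all length-3 walks i = v_0 → v_1 → … → v_3 = j of Σ_t A[v_t][v_{t+1}]. For example, for (i, j) = (0, 1) we minimise over 4 possible intermediate vertex sequences; the minimum is 9, attained along the walk 0 → 1 → 0 → 1.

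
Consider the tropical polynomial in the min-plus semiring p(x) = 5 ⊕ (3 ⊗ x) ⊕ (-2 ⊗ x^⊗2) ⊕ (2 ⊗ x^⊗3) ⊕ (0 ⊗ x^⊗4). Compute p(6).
p(6) = 5

A tropical monomial a ⊗ x^⊗i evaluates to a + i · x. Evaluating each term at x = 6:
  Term 0 contributes 5 + 0 · 6 = 5
  Term 1 contributes 3 + 1 · 6 = 9
  Term 2 contributes -2 + 2 · 6 = 10
  Term 3 contributes 2 + 3 · 6 = 20
  Term 4 contributes 0 + 4 · 6 = 24
p(6) = ⊕ of these = min[5, 9, 10, 20, 24] = 5.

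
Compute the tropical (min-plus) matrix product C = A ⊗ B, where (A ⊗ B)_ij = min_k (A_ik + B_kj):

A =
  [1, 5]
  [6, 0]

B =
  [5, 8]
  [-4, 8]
A ⊗ B =
  [1, 9]
  [-4, 8]

Apply the min-plus product entry-by-entry:
  C[0][0] = min over k of (A[0][0] + B[0][0] = 1 + 5 = 6, A[0][1] + B[1][0] = 5 + -4 = 1) = 1 (attained at k = 1)
  C[0][1] = min over k of (A[0][0] + B[0][1] = 1 + 8 = 9, A[0][1] + B[1][1] = 5 + 8 = 13) = 9 (attained at k = 0)
  C[1][0] = min over k of (A[1][0] + B[0][0] = 6 + 5 = 11, A[1][1] + B[1][0] = 0 + -4 = -4) = -4 (attained at k = 1)
  C[1][1] = min over k of (A[1][0] + B[0][1] = 6 + 8 = 14, A[1][1] + B[1][1] = 0 + 8 = 8) = 8 (attained at k = 1)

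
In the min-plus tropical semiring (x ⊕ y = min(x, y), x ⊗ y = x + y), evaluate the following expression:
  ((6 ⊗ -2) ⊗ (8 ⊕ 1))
((6 ⊗ -2) ⊗ (8 ⊕ 1)) = 5

Expand innermost to outermost. Recall ⊕ takes the minimum of its arguments and ⊗ takes their sum. Working out the expression ((6 ⊗ -2) ⊗ (8 ⊕ 1)) gives 5.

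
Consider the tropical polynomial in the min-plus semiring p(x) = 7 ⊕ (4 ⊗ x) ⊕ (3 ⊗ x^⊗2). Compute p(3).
p(3) = 7

A tropical monomial a ⊗ x^⊗i evaluates to a + i · x. Evaluating each term at x = 3:
  Term 0 contributes 7 + 0 · 3 = 7
  Term 1 contributes 4 + 1 · 3 = 7
  Term 2 contributes 3 + 2 · 3 = 9
p(3) = ⊕ of these = min[7, 7, 9] = 7.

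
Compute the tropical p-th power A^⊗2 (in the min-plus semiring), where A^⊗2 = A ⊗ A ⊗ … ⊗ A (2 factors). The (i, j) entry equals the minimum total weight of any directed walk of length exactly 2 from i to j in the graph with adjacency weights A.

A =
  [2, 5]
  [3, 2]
A^⊗2 =
  [4, 7]
  [5, 4]

Each entry (A^⊗2)_ij equals the minimum over all length-2 walks i = v_0 → v_1 → … → v_2 = j of Σ_t A[v_t][v_{t+1}]. For example, for (i, j) = (0, 1) we minimise over 2 possible intermediate vertex sequences; the minimum is 7, attained along the walk 0 → 0 → 1.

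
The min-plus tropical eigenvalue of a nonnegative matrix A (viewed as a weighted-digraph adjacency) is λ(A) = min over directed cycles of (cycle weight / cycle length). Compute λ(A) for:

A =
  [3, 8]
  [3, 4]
λ(A) = 3

Enumerate directed cycles and compute their means (weight / length). Sample:
  cycle 0 → 0: weight = 3, length = 1, mean = 3/1 ≈ 3.000
  cycle 1 → 1: weight = 4, length = 1, mean = 4/1 ≈ 4.000
  cycle 0 → 1 → 0: weight = 11, length = 2, mean = 11/2 ≈ 5.500
  cycle 1 → 0 → 1: weight = 11, length = 2, mean = 11/2 ≈ 5.500
Minimum mean = 3.000, attained e.g. along the cycle 0 → 0 with weight 3 and length 1. So λ(A) = 3/1 = 3.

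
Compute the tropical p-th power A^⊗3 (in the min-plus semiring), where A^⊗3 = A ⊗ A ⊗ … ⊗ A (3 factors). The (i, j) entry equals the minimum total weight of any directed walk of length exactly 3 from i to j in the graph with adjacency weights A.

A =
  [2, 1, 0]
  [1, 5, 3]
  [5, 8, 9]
A^⊗3 =
  [4, 3, 2]
  [3, 4, 3]
  [7, 8, 7]

Each entry (A^⊗3)_ij equals the minimum over all length-3 walks i = v_0 → v_1 → … → v_3 = j of Σ_t A[v_t][v_{t+1}]. For example, for (i, j) = (0, 2) we minimise over 9 possible intermediate vertex sequences; the minimum is 2, attained along the walk 0 → 1 → 0 → 2.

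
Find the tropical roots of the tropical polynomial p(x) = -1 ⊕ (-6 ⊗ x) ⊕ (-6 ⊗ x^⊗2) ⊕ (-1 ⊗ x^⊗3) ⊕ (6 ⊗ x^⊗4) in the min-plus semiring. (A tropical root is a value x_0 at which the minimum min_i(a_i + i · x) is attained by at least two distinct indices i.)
Roots: {-7, -5, 0, 5}

Each tropical root is a break point of the lower envelope of the lines y = a_i + i · x (there are 5 lines, with slopes 0, 1, ..., 4). Only the lines that attain the minimum somewhere contribute to roots; other lines are dominated. Here the surviving (envelope) indices are i = 4, i = 3, i = 2, i = 1, i = 0.
Intersections between consecutive envelope lines give the roots: for adjacent envelope indices i < j the intersection is x = (a_i − a_j) / (j − i). Reading off the sorted break points: {-7, -5, 0, 5}.
Verification: at each break x_0, at least two indices attain the minimum of min_i(a_i + i · x_0).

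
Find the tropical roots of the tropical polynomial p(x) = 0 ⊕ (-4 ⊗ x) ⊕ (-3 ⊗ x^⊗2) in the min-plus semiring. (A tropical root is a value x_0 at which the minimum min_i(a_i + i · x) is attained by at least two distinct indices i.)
Roots: {-1, 4}

Each tropical root is a break point of the lower envelope of the lines y = a_i + i · x (there are 3 lines, with slopes 0, 1, ..., 2). Only the lines that attain the minimum somewhere contribute to roots; other lines are dominated. Here the surviving (envelope) indices are i = 2, i = 1, i = 0.
Intersections between consecutive envelope lines give the roots: for adjacent envelope indices i < j the intersection is x = (a_i − a_j) / (j − i). Reading off the sorted break points: {-1, 4}.
Verification: at each break x_0, at least two indices attain the minimum of min_i(a_i + i · x_0).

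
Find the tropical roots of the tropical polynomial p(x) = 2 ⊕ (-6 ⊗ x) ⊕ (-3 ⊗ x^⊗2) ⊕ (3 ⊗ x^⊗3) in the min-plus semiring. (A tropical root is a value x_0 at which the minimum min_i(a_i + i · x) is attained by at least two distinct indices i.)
Roots: {-6, -3, 8}

Each tropical root is a break point of the lower envelope of the lines y = a_i + i · x (there are 4 lines, with slopes 0, 1, ..., 3). Only the lines that attain the minimum somewhere contribute to roots; other lines are dominated. Here the surviving (envelope) indices are i = 3, i = 2, i = 1, i = 0.
Intersections between consecutive envelope lines give the roots: for adjacent envelope indices i < j the intersection is x = (a_i − a_j) / (j − i). Reading off the sorted break points: {-6, -3, 8}.
Verification: at each break x_0, at least two indices attain the minimum of min_i(a_i + i · x_0).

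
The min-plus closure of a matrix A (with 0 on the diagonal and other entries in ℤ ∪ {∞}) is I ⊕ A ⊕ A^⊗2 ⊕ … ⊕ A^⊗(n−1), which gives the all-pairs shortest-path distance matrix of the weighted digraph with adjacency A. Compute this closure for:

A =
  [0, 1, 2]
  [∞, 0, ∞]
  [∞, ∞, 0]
Closure =
  [0, 1, 2]
  [∞, 0, ∞]
  [∞, ∞, 0]

This is the Floyd-Warshall all-pairs shortest-path computation. For each intermediate vertex k = 0, 1, …, 2, update dist[i][j] ← min(dist[i][j], dist[i][k] + dist[k][j]). The final matrix gives, for each (i, j), the minimum total weight of any directed path from i to j (possibly empty when i = j).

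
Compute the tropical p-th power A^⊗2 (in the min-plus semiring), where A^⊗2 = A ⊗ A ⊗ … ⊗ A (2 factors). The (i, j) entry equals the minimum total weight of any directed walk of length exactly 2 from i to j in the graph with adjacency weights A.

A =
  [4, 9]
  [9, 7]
A^⊗2 =
  [8, 13]
  [13, 14]

Each entry (A^⊗2)_ij equals the minimum over all length-2 walks i = v_0 → v_1 → … → v_2 = j of Σ_t A[v_t][v_{t+1}]. For example, for (i, j) = (0, 1) we minimise over 2 possible intermediate vertex sequences; the minimum is 13, attained along the walk 0 → 0 → 1.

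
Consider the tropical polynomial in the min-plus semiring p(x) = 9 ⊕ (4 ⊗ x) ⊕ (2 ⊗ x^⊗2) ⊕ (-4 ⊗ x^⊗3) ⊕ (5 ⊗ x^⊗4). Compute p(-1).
p(-1) = -7

A tropical monomial a ⊗ x^⊗i evaluates to a + i · x. Evaluating each term at x = -1:
  Term 0 contributes 9 + 0 · -1 = 9
  Term 1 contributes 4 + 1 · -1 = 3
  Term 2 contributes 2 + 2 · -1 = 0
  Term 3 contributes -4 + 3 · -1 = -7
  Term 4 contributes 5 + 4 · -1 = 1
p(-1) = ⊕ of these = min[9, 3, 0, -7, 1] = -7.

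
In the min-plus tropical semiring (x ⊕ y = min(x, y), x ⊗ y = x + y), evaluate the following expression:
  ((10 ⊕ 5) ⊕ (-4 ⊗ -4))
((10 ⊕ 5) ⊕ (-4 ⊗ -4)) = -8

Expand innermost to outermost. Recall ⊕ takes the minimum of its arguments and ⊗ takes their sum. Working out the expression ((10 ⊕ 5) ⊕ (-4 ⊗ -4)) gives -8.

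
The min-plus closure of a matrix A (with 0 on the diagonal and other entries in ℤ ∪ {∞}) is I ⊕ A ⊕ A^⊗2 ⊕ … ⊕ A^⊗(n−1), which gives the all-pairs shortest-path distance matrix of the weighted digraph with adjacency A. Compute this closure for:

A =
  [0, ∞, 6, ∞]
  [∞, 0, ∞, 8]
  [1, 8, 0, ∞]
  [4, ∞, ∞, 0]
Closure =
  [0, 14, 6, 22]
  [12, 0, 18, 8]
  [1, 8, 0, 16]
  [4, 18, 10, 0]

This is the Floyd-Warshall all-pairs shortest-path computation. For each intermediate vertex k = 0, 1, …, 3, update dist[i][j] ← min(dist[i][j], dist[i][k] + dist[k][j]). The final matrix gives, for each (i, j), the minimum total weight of any directed path from i to j (possibly empty when i = j).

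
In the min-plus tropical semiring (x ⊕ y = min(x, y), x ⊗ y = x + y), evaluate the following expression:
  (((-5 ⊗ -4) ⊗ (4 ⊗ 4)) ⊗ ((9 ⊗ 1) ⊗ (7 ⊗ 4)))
(((-5 ⊗ -4) ⊗ (4 ⊗ 4)) ⊗ ((9 ⊗ 1) ⊗ (7 ⊗ 4))) = 20

Expand innermost to outermost. Recall ⊕ takes the minimum of its arguments and ⊗ takes their sum. Working out the expression (((-5 ⊗ -4) ⊗ (4 ⊗ 4)) ⊗ ((9 ⊗ 1) ⊗ (7 ⊗ 4))) gives 20.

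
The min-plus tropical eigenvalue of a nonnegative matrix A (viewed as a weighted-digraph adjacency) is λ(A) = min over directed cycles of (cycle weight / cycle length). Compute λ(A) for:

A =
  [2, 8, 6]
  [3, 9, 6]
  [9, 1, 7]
λ(A) = 2

Enumerate directed cycles and compute their means (weight / length). Sample:
  cycle 0 → 0: weight = 2, length = 1, mean = 2/1 ≈ 2.000
  cycle 1 → 1: weight = 9, length = 1, mean = 9/1 ≈ 9.000
  cycle 2 → 2: weight = 7, length = 1, mean = 7/1 ≈ 7.000
  cycle 0 → 1 → 0: weight = 11, length = 2, mean = 11/2 ≈ 5.500
  cycle 0 → 2 → 0: weight = 15, length = 2, mean = 15/2 ≈ 7.500
  cycle 1 → 0 → 1: weight = 11, length = 2, mean = 11/2 ≈ 5.500
Minimum mean = 2.000, attained e.g. along the cycle 0 → 0 with weight 2 and length 1. So λ(A) = 2/1 = 2.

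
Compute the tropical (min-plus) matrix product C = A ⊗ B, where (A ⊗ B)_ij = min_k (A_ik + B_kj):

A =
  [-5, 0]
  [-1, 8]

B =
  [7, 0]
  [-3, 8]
A ⊗ B =
  [-3, -5]
  [5, -1]

Apply the min-plus product entry-by-entry:
  C[0][0] = min over k of (A[0][0] + B[0][0] = -5 + 7 = 2, A[0][1] + B[1][0] = 0 + -3 = -3) = -3 (attained at k = 1)
  C[0][1] = min over k of (A[0][0] + B[0][1] = -5 + 0 = -5, A[0][1] + B[1][1] = 0 + 8 = 8) = -5 (attained at k = 0)
  C[1][0] = min over k of (A[1][0] + B[0][0] = -1 + 7 = 6, A[1][1] + B[1][0] = 8 + -3 = 5) = 5 (attained at k = 1)
  C[1][1] = min over k of (A[1][0] + B[0][1] = -1 + 0 = -1, A[1][1] + B[1][1] = 8 + 8 = 16) = -1 (attained at k = 0)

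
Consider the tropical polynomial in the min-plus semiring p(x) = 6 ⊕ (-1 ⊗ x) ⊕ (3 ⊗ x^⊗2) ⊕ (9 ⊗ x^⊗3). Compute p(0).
p(0) = -1

A tropical monomial a ⊗ x^⊗i evaluates to a + i · x. Evaluating each term at x = 0:
  Term 0 contributes 6 + 0 · 0 = 6
  Term 1 contributes -1 + 1 · 0 = -1
  Term 2 contributes 3 + 2 · 0 = 3
  Term 3 contributes 9 + 3 · 0 = 9
p(0) = ⊕ of these = min[6, -1, 3, 9] = -1.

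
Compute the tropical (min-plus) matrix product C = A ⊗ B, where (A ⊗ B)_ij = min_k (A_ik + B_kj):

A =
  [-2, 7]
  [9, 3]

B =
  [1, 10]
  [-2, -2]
A ⊗ B =
  [-1, 5]
  [1, 1]

Apply the min-plus product entry-by-entry:
  C[0][0] = min over k of (A[0][0] + B[0][0] = -2 + 1 = -1, A[0][1] + B[1][0] = 7 + -2 = 5) = -1 (attained at k = 0)
  C[0][1] = min over k of (A[0][0] + B[0][1] = -2 + 10 = 8, A[0][1] + B[1][1] = 7 + -2 = 5) = 5 (attained at k = 1)
  C[1][0] = min over k of (A[1][0] + B[0][0] = 9 + 1 = 10, A[1][1] + B[1][0] = 3 + -2 = 1) = 1 (attained at k = 1)
  C[1][1] = min over k of (A[1][0] + B[0][1] = 9 + 10 = 19, A[1][1] + B[1][1] = 3 + -2 = 1) = 1 (attained at k = 1)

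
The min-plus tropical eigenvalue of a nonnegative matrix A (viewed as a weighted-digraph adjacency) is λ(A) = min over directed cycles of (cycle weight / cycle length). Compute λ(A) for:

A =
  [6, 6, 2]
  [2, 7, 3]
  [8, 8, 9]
λ(A) = 4

Enumerate directed cycles and compute their means (weight / length). Sample:
  cycle 0 → 0: weight = 6, length = 1, mean = 6/1 ≈ 6.000
  cycle 1 → 1: weight = 7, length = 1, mean = 7/1 ≈ 7.000
  cycle 2 → 2: weight = 9, length = 1, mean = 9/1 ≈ 9.000
  cycle 0 → 1 → 0: weight = 8, length = 2, mean = 8/2 ≈ 4.000
  cycle 0 → 2 → 0: weight = 10, length = 2, mean = 10/2 ≈ 5.000
  cycle 1 → 0 → 1: weight = 8, length = 2, mean = 8/2 ≈ 4.000
Minimum mean = 4.000, attained e.g. along the cycle 0 → 1 → 0 with weight 8 and length 2. So λ(A) = 8/2 = 4.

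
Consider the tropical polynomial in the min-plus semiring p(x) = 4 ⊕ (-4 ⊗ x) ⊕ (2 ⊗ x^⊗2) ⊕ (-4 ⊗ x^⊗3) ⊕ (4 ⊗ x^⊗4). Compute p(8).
p(8) = 4

A tropical monomial a ⊗ x^⊗i evaluates to a + i · x. Evaluating each term at x = 8:
  Term 0 contributes 4 + 0 · 8 = 4
  Term 1 contributes -4 + 1 · 8 = 4
  Term 2 contributes 2 + 2 · 8 = 18
  Term 3 contributes -4 + 3 · 8 = 20
  Term 4 contributes 4 + 4 · 8 = 36
p(8) = ⊕ of these = min[4, 4, 18, 20, 36] = 4.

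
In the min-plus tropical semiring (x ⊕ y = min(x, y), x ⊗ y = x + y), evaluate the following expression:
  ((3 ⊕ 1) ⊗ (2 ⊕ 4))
((3 ⊕ 1) ⊗ (2 ⊕ 4)) = 3

Expand innermost to outermost. Recall ⊕ takes the minimum of its arguments and ⊗ takes their sum. Working out the expression ((3 ⊕ 1) ⊗ (2 ⊕ 4)) gives 3.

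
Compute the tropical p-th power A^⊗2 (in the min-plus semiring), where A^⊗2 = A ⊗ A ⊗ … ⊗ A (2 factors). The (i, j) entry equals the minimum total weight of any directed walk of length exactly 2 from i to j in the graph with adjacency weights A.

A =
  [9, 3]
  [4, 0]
A^⊗2 =
  [7, 3]
  [4, 0]

Each entry (A^⊗2)_ij equals the minimum over all length-2 walks i = v_0 → v_1 → … → v_2 = j of Σ_t A[v_t][v_{t+1}]. For example, for (i, j) = (0, 1) we minimise over 2 possible intermediate vertex sequences; the minimum is 3, attained along the walk 0 → 1 → 1.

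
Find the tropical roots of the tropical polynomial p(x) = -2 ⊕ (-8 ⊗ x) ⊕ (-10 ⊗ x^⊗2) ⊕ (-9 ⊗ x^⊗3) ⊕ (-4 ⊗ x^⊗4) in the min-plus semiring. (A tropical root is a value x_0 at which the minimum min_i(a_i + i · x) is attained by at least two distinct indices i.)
Roots: {-5, -1, 2, 6}

Each tropical root is a break point of the lower envelope of the lines y = a_i + i · x (there are 5 lines, with slopes 0, 1, ..., 4). Only the lines that attain the minimum somewhere contribute to roots; other lines are dominated. Here the surviving (envelope) indices are i = 4, i = 3, i = 2, i = 1, i = 0.
Intersections between consecutive envelope lines give the roots: for adjacent envelope indices i < j the intersection is x = (a_i − a_j) / (j − i). Reading off the sorted break points: {-5, -1, 2, 6}.
Verification: at each break x_0, at least two indices attain the minimum of min_i(a_i + i · x_0).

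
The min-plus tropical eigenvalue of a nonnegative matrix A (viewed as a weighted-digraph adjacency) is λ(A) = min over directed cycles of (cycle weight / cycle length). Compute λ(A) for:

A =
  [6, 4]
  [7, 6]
λ(A) = 11/2

Enumerate directed cycles and compute their means (weight / length). Sample:
  cycle 0 → 0: weight = 6, length = 1, mean = 6/1 ≈ 6.000
  cycle 1 → 1: weight = 6, length = 1, mean = 6/1 ≈ 6.000
  cycle 0 → 1 → 0: weight = 11, length = 2, mean = 11/2 ≈ 5.500
  cycle 1 → 0 → 1: weight = 11, length = 2, mean = 11/2 ≈ 5.500
Minimum mean = 5.500, attained e.g. along the cycle 0 → 1 → 0 with weight 11 and length 2. So λ(A) = 11/2 = 11/2.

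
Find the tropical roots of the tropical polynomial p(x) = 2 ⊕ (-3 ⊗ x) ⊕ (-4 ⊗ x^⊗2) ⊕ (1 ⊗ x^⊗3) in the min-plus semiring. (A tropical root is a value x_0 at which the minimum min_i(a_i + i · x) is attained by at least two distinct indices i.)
Roots: {-5, 1, 5}

Each tropical root is a break point of the lower envelope of the lines y = a_i + i · x (there are 4 lines, with slopes 0, 1, ..., 3). Only the lines that attain the minimum somewhere contribute to roots; other lines are dominated. Here the surviving (envelope) indices are i = 3, i = 2, i = 1, i = 0.
Intersections between consecutive envelope lines give the roots: for adjacent envelope indices i < j the intersection is x = (a_i − a_j) / (j − i). Reading off the sorted break points: {-5, 1, 5}.
Verification: at each break x_0, at least two indices attain the minimum of min_i(a_i + i · x_0).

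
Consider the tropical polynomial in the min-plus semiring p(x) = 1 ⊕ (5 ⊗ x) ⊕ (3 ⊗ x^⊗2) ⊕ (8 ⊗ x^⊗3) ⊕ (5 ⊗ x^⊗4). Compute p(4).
p(4) = 1

A tropical monomial a ⊗ x^⊗i evaluates to a + i · x. Evaluating each term at x = 4:
  Term 0 contributes 1 + 0 · 4 = 1
  Term 1 contributes 5 + 1 · 4 = 9
  Term 2 contributes 3 + 2 · 4 = 11
  Term 3 contributes 8 + 3 · 4 = 20
  Term 4 contributes 5 + 4 · 4 = 21
p(4) = ⊕ of these = min[1, 9, 11, 20, 21] = 1.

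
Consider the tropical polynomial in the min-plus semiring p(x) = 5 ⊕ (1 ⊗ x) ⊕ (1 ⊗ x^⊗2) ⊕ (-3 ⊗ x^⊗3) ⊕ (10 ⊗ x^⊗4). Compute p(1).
p(1) = 0

A tropical monomial a ⊗ x^⊗i evaluates to a + i · x. Evaluating each term at x = 1:
  Term 0 contributes 5 + 0 · 1 = 5
  Term 1 contributes 1 + 1 · 1 = 2
  Term 2 contributes 1 + 2 · 1 = 3
  Term 3 contributes -3 + 3 · 1 = 0
  Term 4 contributes 10 + 4 · 1 = 14
p(1) = ⊕ of these = min[5, 2, 3, 0, 14] = 0.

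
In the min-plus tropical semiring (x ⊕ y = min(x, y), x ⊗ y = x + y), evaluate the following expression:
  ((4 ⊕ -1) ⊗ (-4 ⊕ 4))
((4 ⊕ -1) ⊗ (-4 ⊕ 4)) = -5

Expand innermost to outermost. Recall ⊕ takes the minimum of its arguments and ⊗ takes their sum. Working out the expression ((4 ⊕ -1) ⊗ (-4 ⊕ 4)) gives -5.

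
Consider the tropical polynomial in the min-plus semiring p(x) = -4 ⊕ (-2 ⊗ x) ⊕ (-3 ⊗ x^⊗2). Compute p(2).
p(2) = -4

A tropical monomial a ⊗ x^⊗i evaluates to a + i · x. Evaluating each term at x = 2:
  Term 0 contributes -4 + 0 · 2 = -4
  Term 1 contributes -2 + 1 · 2 = 0
  Term 2 contributes -3 + 2 · 2 = 1
p(2) = ⊕ of these = min[-4, 0, 1] = -4.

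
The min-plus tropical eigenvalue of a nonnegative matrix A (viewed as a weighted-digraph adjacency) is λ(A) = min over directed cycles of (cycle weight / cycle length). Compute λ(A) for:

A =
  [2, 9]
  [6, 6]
λ(A) = 2

Enumerate directed cycles and compute their means (weight / length). Sample:
  cycle 0 → 0: weight = 2, length = 1, mean = 2/1 ≈ 2.000
  cycle 1 → 1: weight = 6, length = 1, mean = 6/1 ≈ 6.000
  cycle 0 → 1 → 0: weight = 15, length = 2, mean = 15/2 ≈ 7.500
  cycle 1 → 0 → 1: weight = 15, length = 2, mean = 15/2 ≈ 7.500
Minimum mean = 2.000, attained e.g. along the cycle 0 → 0 with weight 2 and length 1. So λ(A) = 2/1 = 2.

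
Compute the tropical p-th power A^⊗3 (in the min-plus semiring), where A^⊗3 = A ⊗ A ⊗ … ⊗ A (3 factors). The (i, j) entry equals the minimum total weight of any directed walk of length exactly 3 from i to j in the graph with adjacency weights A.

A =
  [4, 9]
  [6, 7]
A^⊗3 =
  [12, 17]
  [14, 19]

Each entry (A^⊗3)_ij equals the minimum over all length-3 walks i = v_0 → v_1 → … → v_3 = j of Σ_t A[v_t][v_{t+1}]. For example, for (i, j) = (0, 1) we minimise over 4 possible intermediate vertex sequences; the minimum is 17, attained along the walk 0 → 0 → 0 → 1.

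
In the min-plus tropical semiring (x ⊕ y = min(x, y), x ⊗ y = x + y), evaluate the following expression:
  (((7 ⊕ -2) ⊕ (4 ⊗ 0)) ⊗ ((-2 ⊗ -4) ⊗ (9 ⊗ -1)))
(((7 ⊕ -2) ⊕ (4 ⊗ 0)) ⊗ ((-2 ⊗ -4) ⊗ (9 ⊗ -1))) = 0

Expand innermost to outermost. Recall ⊕ takes the minimum of its arguments and ⊗ takes their sum. Working out the expression (((7 ⊕ -2) ⊕ (4 ⊗ 0)) ⊗ ((-2 ⊗ -4) ⊗ (9 ⊗ -1))) gives 0.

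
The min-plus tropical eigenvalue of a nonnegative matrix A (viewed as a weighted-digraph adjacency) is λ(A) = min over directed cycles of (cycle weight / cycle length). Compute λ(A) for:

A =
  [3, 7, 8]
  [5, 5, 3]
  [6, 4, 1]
λ(A) = 1

Enumerate directed cycles and compute their means (weight / length). Sample:
  cycle 0 → 0: weight = 3, length = 1, mean = 3/1 ≈ 3.000
  cycle 1 → 1: weight = 5, length = 1, mean = 5/1 ≈ 5.000
  cycle 2 → 2: weight = 1, length = 1, mean = 1/1 ≈ 1.000
  cycle 0 → 1 → 0: weight = 12, length = 2, mean = 12/2 ≈ 6.000
  cycle 0 → 2 → 0: weight = 14, length = 2, mean = 14/2 ≈ 7.000
  cycle 1 → 0 → 1: weight = 12, length = 2, mean = 12/2 ≈ 6.000
Minimum mean = 1.000, attained e.g. along the cycle 2 → 2 with weight 1 and length 1. So λ(A) = 1/1 = 1.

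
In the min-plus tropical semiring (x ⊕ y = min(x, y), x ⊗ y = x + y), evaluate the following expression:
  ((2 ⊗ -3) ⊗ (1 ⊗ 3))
((2 ⊗ -3) ⊗ (1 ⊗ 3)) = 3

Expand innermost to outermost. Recall ⊕ takes the minimum of its arguments and ⊗ takes their sum. Working out the expression ((2 ⊗ -3) ⊗ (1 ⊗ 3)) gives 3.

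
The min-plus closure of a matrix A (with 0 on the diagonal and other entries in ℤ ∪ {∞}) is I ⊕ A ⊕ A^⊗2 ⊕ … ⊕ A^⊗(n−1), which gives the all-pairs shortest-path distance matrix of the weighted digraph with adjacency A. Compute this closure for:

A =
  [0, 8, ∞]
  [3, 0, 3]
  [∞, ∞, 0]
Closure =
  [0, 8, 11]
  [3, 0, 3]
  [∞, ∞, 0]

This is the Floyd-Warshall all-pairs shortest-path computation. For each intermediate vertex k = 0, 1, …, 2, update dist[i][j] ← min(dist[i][j], dist[i][k] + dist[k][j]). The final matrix gives, for each (i, j), the minimum total weight of any directed path from i to j (possibly empty when i = j).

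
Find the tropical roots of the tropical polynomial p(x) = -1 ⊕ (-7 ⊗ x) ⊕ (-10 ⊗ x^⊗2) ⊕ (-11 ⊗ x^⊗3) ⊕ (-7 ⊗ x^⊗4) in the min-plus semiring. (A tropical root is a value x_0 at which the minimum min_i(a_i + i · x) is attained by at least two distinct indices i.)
Roots: {-4, 1, 3, 6}

Each tropical root is a break point of the lower envelope of the lines y = a_i + i · x (there are 5 lines, with slopes 0, 1, ..., 4). Only the lines that attain the minimum somewhere contribute to roots; other lines are dominated. Here the surviving (envelope) indices are i = 4, i = 3, i = 2, i = 1, i = 0.
Intersections between consecutive envelope lines give the roots: for adjacent envelope indices i < j the intersection is x = (a_i − a_j) / (j − i). Reading off the sorted break points: {-4, 1, 3, 6}.
Verification: at each break x_0, at least two indices attain the minimum of min_i(a_i + i · x_0).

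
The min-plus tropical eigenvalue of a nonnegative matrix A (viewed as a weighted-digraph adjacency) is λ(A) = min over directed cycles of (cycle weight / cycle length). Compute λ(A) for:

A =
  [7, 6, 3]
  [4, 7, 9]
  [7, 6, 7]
λ(A) = 13/3

Enumerate directed cycles and compute their means (weight / length). Sample:
  cycle 0 → 0: weight = 7, length = 1, mean = 7/1 ≈ 7.000
  cycle 1 → 1: weight = 7, length = 1, mean = 7/1 ≈ 7.000
  cycle 2 → 2: weight = 7, length = 1, mean = 7/1 ≈ 7.000
  cycle 0 → 1 → 0: weight = 10, length = 2, mean = 10/2 ≈ 5.000
  cycle 0 → 2 → 0: weight = 10, length = 2, mean = 10/2 ≈ 5.000
  cycle 1 → 0 → 1: weight = 10, length = 2, mean = 10/2 ≈ 5.000
Minimum mean = 4.333, attained e.g. along the cycle 0 → 2 → 1 → 0 with weight 13 and length 3. So λ(A) = 13/3 = 13/3.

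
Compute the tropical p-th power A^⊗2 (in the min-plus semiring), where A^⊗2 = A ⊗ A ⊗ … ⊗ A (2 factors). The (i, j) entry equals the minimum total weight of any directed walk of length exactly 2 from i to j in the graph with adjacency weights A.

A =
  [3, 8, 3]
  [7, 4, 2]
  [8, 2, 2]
A^⊗2 =
  [6, 5, 5]
  [10, 4, 4]
  [9, 4, 4]

Each entry (A^⊗2)_ij equals the minimum over all length-2 walks i = v_0 → v_1 → … → v_2 = j of Σ_t A[v_t][v_{t+1}]. For example, for (i, j) = (0, 2) we minimise over 3 possible intermediate vertex sequences; the minimum is 5, attained along the walk 0 → 2 → 2.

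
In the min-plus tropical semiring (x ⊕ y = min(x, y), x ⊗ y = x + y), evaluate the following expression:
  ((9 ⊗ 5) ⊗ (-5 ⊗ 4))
((9 ⊗ 5) ⊗ (-5 ⊗ 4)) = 13

Expand innermost to outermost. Recall ⊕ takes the minimum of its arguments and ⊗ takes their sum. Working out the expression ((9 ⊗ 5) ⊗ (-5 ⊗ 4)) gives 13.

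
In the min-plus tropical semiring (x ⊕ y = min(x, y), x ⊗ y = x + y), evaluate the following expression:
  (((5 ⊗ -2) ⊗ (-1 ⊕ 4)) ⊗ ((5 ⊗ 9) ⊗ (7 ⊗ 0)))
(((5 ⊗ -2) ⊗ (-1 ⊕ 4)) ⊗ ((5 ⊗ 9) ⊗ (7 ⊗ 0))) = 23

Expand innermost to outermost. Recall ⊕ takes the minimum of its arguments and ⊗ takes their sum. Working out the expression (((5 ⊗ -2) ⊗ (-1 ⊕ 4)) ⊗ ((5 ⊗ 9) ⊗ (7 ⊗ 0))) gives 23.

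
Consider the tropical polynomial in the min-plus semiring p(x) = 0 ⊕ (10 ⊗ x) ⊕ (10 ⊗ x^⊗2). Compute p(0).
p(0) = 0

A tropical monomial a ⊗ x^⊗i evaluates to a + i · x. Evaluating each term at x = 0:
  Term 0 contributes 0 + 0 · 0 = 0
  Term 1 contributes 10 + 1 · 0 = 10
  Term 2 contributes 10 + 2 · 0 = 10
p(0) = ⊕ of these = min[0, 10, 10] = 0.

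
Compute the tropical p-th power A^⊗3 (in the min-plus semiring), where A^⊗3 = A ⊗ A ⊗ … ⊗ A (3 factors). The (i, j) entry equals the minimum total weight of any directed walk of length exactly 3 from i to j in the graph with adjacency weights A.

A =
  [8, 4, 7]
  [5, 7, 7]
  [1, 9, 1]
A^⊗3 =
  [9, 12, 9]
  [9, 12, 9]
  [3, 6, 3]

Each entry (A^⊗3)_ij equals the minimum over all length-3 walks i = v_0 → v_1 → … → v_3 = j of Σ_t A[v_t][v_{t+1}]. For example, for (i, j) = (0, 2) we minimise over 9 possible intermediate vertex sequences; the minimum is 9, attained along the walk 0 → 2 → 2 → 2.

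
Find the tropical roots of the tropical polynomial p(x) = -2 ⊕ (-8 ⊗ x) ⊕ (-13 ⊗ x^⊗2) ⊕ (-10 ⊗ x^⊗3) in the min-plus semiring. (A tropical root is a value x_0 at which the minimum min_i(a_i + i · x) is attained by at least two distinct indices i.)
Roots: {-3, 5, 6}

Each tropical root is a break point of the lower envelope of the lines y = a_i + i · x (there are 4 lines, with slopes 0, 1, ..., 3). Only the lines that attain the minimum somewhere contribute to roots; other lines are dominated. Here the surviving (envelope) indices are i = 3, i = 2, i = 1, i = 0.
Intersections between consecutive envelope lines give the roots: for adjacent envelope indices i < j the intersection is x = (a_i − a_j) / (j − i). Reading off the sorted break points: {-3, 5, 6}.
Verification: at each break x_0, at least two indices attain the minimum of min_i(a_i + i · x_0).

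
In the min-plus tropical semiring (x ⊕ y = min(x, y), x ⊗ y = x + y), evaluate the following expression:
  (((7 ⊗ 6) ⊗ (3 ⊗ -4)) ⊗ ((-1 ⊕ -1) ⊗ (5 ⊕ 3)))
(((7 ⊗ 6) ⊗ (3 ⊗ -4)) ⊗ ((-1 ⊕ -1) ⊗ (5 ⊕ 3))) = 14

Expand innermost to outermost. Recall ⊕ takes the minimum of its arguments and ⊗ takes their sum. Working out the expression (((7 ⊗ 6) ⊗ (3 ⊗ -4)) ⊗ ((-1 ⊕ -1) ⊗ (5 ⊕ 3))) gives 14.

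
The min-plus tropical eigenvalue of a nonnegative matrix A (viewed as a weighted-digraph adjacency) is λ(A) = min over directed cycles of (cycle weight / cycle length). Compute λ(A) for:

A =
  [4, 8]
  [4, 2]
λ(A) = 2

Enumerate directed cycles and compute their means (weight / length). Sample:
  cycle 0 → 0: weight = 4, length = 1, mean = 4/1 ≈ 4.000
  cycle 1 → 1: weight = 2, length = 1, mean = 2/1 ≈ 2.000
  cycle 0 → 1 → 0: weight = 12, length = 2, mean = 12/2 ≈ 6.000
  cycle 1 → 0 → 1: weight = 12, length = 2, mean = 12/2 ≈ 6.000
Minimum mean = 2.000, attained e.g. along the cycle 1 → 1 with weight 2 and length 1. So λ(A) = 2/1 = 2.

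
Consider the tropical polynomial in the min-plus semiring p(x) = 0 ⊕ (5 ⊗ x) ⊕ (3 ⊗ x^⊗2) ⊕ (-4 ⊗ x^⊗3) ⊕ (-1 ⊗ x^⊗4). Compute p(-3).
p(-3) = -13

A tropical monomial a ⊗ x^⊗i evaluates to a + i · x. Evaluating each term at x = -3:
  Term 0 contributes 0 + 0 · -3 = 0
  Term 1 contributes 5 + 1 · -3 = 2
  Term 2 contributes 3 + 2 · -3 = -3
  Term 3 contributes -4 + 3 · -3 = -13
  Term 4 contributes -1 + 4 · -3 = -13
p(-3) = ⊕ of these = min[0, 2, -3, -13, -13] = -13.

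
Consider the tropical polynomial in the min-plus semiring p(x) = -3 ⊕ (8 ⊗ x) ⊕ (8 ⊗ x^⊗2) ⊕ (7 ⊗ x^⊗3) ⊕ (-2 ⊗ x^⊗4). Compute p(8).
p(8) = -3

A tropical monomial a ⊗ x^⊗i evaluates to a + i · x. Evaluating each term at x = 8:
  Term 0 contributes -3 + 0 · 8 = -3
  Term 1 contributes 8 + 1 · 8 = 16
  Term 2 contributes 8 + 2 · 8 = 24
  Term 3 contributes 7 + 3 · 8 = 31
  Term 4 contributes -2 + 4 · 8 = 30
p(8) = ⊕ of these = min[-3, 16, 24, 31, 30] = -3.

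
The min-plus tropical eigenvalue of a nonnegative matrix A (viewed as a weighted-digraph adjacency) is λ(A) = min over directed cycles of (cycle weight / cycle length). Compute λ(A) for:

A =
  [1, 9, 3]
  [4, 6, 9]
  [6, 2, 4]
λ(A) = 1

Enumerate directed cycles and compute their means (weight / length). Sample:
  cycle 0 → 0: weight = 1, length = 1, mean = 1/1 ≈ 1.000
  cycle 1 → 1: weight = 6, length = 1, mean = 6/1 ≈ 6.000
  cycle 2 → 2: weight = 4, length = 1, mean = 4/1 ≈ 4.000
  cycle 0 → 1 → 0: weight = 13, length = 2, mean = 13/2 ≈ 6.500
  cycle 0 → 2 → 0: weight = 9, length = 2, mean = 9/2 ≈ 4.500
  cycle 1 → 0 → 1: weight = 13, length = 2, mean = 13/2 ≈ 6.500
Minimum mean = 1.000, attained e.g. along the cycle 0 → 0 with weight 1 and length 1. So λ(A) = 1/1 = 1.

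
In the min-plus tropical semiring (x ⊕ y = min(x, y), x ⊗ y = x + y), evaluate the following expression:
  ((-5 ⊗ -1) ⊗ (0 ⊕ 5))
((-5 ⊗ -1) ⊗ (0 ⊕ 5)) = -6

Expand innermost to outermost. Recall ⊕ takes the minimum of its arguments and ⊗ takes their sum. Working out the expression ((-5 ⊗ -1) ⊗ (0 ⊕ 5)) gives -6.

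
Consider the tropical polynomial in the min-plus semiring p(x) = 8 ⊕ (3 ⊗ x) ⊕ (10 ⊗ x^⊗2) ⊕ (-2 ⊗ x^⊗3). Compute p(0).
p(0) = -2

A tropical monomial a ⊗ x^⊗i evaluates to a + i · x. Evaluating each term at x = 0:
  Term 0 contributes 8 + 0 · 0 = 8
  Term 1 contributes 3 + 1 · 0 = 3
  Term 2 contributes 10 + 2 · 0 = 10
  Term 3 contributes -2 + 3 · 0 = -2
p(0) = ⊕ of these = min[8, 3, 10, -2] = -2.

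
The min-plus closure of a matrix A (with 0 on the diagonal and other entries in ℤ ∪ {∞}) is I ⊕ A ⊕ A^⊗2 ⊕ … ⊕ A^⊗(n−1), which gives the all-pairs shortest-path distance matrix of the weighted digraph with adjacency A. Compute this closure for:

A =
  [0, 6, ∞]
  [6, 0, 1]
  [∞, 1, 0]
Closure =
  [0, 6, 7]
  [6, 0, 1]
  [7, 1, 0]

This is the Floyd-Warshall all-pairs shortest-path computation. For each intermediate vertex k = 0, 1, …, 2, update dist[i][j] ← min(dist[i][j], dist[i][k] + dist[k][j]). The final matrix gives, for each (i, j), the minimum total weight of any directed path from i to j (possibly empty when i = j).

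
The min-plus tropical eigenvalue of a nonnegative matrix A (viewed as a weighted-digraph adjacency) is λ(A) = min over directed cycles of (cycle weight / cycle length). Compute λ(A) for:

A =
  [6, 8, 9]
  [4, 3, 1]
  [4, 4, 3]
λ(A) = 5/2

Enumerate directed cycles and compute their means (weight / length). Sample:
  cycle 0 → 0: weight = 6, length = 1, mean = 6/1 ≈ 6.000
  cycle 1 → 1: weight = 3, length = 1, mean = 3/1 ≈ 3.000
  cycle 2 → 2: weight = 3, length = 1, mean = 3/1 ≈ 3.000
  cycle 0 → 1 → 0: weight = 12, length = 2, mean = 12/2 ≈ 6.000
  cycle 0 → 2 → 0: weight = 13, length = 2, mean = 13/2 ≈ 6.500
  cycle 1 → 0 → 1: weight = 12, length = 2, mean = 12/2 ≈ 6.000
Minimum mean = 2.500, attained e.g. along the cycle 1 → 2 → 1 with weight 5 and length 2. So λ(A) = 5/2 = 5/2.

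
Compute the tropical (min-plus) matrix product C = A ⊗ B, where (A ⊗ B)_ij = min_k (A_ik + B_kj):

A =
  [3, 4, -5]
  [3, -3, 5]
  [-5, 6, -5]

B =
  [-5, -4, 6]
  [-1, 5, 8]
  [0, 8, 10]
A ⊗ B =
  [-5, -1, 5]
  [-4, -1, 5]
  [-10, -9, 1]

Apply the min-plus product entry-by-entry:
  C[0][0] = min over k of (A[0][0] + B[0][0] = 3 + -5 = -2, A[0][1] + B[1][0] = 4 + -1 = 3, A[0][2] + B[2][0] = -5 + 0 = -5) = -5 (attained at k = 2)
  C[0][1] = min over k of (A[0][0] + B[0][1] = 3 + -4 = -1, A[0][1] + B[1][1] = 4 + 5 = 9, A[0][2] + B[2][1] = -5 + 8 = 3) = -1 (attained at k = 0)
  C[0][2] = min over k of (A[0][0] + B[0][2] = 3 + 6 = 9, A[0][1] + B[1][2] = 4 + 8 = 12, A[0][2] + B[2][2] = -5 + 10 = 5) = 5 (attained at k = 2)
  C[1][0] = min over k of (A[1][0] + B[0][0] = 3 + -5 = -2, A[1][1] + B[1][0] = -3 + -1 = -4, A[1][2] + B[2][0] = 5 + 0 = 5) = -4 (attained at k = 1)
  C[1][1] = min over k of (A[1][0] + B[0][1] = 3 + -4 = -1, A[1][1] + B[1][1] = -3 + 5 = 2, A[1][2] + B[2][1] = 5 + 8 = 13) = -1 (attained at k = 0)
  C[1][2] = min over k of (A[1][0] + B[0][2] = 3 + 6 = 9, A[1][1] + B[1][2] = -3 + 8 = 5, A[1][2] + B[2][2] = 5 + 10 = 15) = 5 (attained at k = 1)
  C[2][0] = min over k of (A[2][0] + B[0][0] = -5 + -5 = -10, A[2][1] + B[1][0] = 6 + -1 = 5, A[2][2] + B[2][0] = -5 + 0 = -5) = -10 (attained at k = 0)
  C[2][1] = min over k of (A[2][0] + B[0][1] = -5 + -4 = -9, A[2][1] + B[1][1] = 6 + 5 = 11, A[2][2] + B[2][1] = -5 + 8 = 3) = -9 (attained at k = 0)
  C[2][2] = min over k of (A[2][0] + B[0][2] = -5 + 6 = 1, A[2][1] + B[1][2] = 6 + 8 = 14, A[2][2] + B[2][2] = -5 + 10 = 5) = 1 (attained at k = 0)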